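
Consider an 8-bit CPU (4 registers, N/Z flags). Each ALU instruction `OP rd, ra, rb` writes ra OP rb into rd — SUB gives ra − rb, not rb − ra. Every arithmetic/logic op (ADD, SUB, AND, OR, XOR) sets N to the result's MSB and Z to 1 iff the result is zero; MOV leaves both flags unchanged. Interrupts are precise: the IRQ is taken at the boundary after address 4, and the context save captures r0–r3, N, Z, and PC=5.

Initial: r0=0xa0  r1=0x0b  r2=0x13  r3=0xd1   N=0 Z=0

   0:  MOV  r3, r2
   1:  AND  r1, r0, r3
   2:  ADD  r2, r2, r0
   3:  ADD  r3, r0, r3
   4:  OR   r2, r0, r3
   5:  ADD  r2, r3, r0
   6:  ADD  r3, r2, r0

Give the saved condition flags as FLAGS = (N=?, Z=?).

after  0: r0=0xa0 r1=0x0b r2=0x13 r3=0x13  N=0 Z=0
after  1: r0=0xa0 r1=0x00 r2=0x13 r3=0x13  N=0 Z=1
after  2: r0=0xa0 r1=0x00 r2=0xb3 r3=0x13  N=1 Z=0
after  3: r0=0xa0 r1=0x00 r2=0xb3 r3=0xb3  N=1 Z=0
after  4: r0=0xa0 r1=0x00 r2=0xb3 r3=0xb3  N=1 Z=0
-- IRQ taken; context saved, return-PC = 5 --

FLAGS = (N=1, Z=0)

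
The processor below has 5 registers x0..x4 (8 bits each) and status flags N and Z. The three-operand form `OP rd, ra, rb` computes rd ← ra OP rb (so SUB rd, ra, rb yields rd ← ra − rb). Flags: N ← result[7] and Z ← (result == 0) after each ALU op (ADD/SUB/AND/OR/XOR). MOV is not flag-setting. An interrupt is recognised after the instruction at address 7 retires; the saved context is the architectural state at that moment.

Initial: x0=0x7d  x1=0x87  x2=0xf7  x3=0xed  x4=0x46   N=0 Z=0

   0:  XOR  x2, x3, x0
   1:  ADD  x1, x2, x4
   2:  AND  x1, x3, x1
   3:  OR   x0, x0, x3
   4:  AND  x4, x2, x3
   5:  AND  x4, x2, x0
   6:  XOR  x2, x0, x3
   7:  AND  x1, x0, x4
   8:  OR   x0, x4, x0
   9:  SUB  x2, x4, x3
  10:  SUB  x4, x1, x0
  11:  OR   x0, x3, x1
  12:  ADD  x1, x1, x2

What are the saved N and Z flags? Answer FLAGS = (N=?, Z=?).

after  0: x0=0x7d x1=0x87 x2=0x90 x3=0xed x4=0x46  N=1 Z=0
after  1: x0=0x7d x1=0xd6 x2=0x90 x3=0xed x4=0x46  N=1 Z=0
after  2: x0=0x7d x1=0xc4 x2=0x90 x3=0xed x4=0x46  N=1 Z=0
after  3: x0=0xfd x1=0xc4 x2=0x90 x3=0xed x4=0x46  N=1 Z=0
after  4: x0=0xfd x1=0xc4 x2=0x90 x3=0xed x4=0x80  N=1 Z=0
after  5: x0=0xfd x1=0xc4 x2=0x90 x3=0xed x4=0x90  N=1 Z=0
after  6: x0=0xfd x1=0xc4 x2=0x10 x3=0xed x4=0x90  N=0 Z=0
after  7: x0=0xfd x1=0x90 x2=0x10 x3=0xed x4=0x90  N=1 Z=0
-- IRQ taken; context saved, return-PC = 8 --

FLAGS = (N=1, Z=0)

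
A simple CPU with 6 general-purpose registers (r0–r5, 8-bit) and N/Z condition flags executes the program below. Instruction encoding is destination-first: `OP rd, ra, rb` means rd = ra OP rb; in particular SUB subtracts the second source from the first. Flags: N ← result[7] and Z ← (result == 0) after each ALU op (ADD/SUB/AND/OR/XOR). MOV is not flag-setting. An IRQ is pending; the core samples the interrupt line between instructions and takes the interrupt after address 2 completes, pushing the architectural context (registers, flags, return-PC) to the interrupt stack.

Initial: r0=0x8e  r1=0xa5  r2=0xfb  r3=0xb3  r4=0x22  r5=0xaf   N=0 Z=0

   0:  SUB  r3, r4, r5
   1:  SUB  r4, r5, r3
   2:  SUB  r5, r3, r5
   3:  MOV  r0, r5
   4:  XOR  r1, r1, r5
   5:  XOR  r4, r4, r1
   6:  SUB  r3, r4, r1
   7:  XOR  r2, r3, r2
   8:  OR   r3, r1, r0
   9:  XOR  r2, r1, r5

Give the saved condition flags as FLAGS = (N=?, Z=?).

after  0: r0=0x8e r1=0xa5 r2=0xfb r3=0x73 r4=0x22 r5=0xaf  N=0 Z=0
after  1: r0=0x8e r1=0xa5 r2=0xfb r3=0x73 r4=0x3c r5=0xaf  N=0 Z=0
after  2: r0=0x8e r1=0xa5 r2=0xfb r3=0x73 r4=0x3c r5=0xc4  N=1 Z=0
-- IRQ taken; context saved, return-PC = 3 --

FLAGS = (N=1, Z=0)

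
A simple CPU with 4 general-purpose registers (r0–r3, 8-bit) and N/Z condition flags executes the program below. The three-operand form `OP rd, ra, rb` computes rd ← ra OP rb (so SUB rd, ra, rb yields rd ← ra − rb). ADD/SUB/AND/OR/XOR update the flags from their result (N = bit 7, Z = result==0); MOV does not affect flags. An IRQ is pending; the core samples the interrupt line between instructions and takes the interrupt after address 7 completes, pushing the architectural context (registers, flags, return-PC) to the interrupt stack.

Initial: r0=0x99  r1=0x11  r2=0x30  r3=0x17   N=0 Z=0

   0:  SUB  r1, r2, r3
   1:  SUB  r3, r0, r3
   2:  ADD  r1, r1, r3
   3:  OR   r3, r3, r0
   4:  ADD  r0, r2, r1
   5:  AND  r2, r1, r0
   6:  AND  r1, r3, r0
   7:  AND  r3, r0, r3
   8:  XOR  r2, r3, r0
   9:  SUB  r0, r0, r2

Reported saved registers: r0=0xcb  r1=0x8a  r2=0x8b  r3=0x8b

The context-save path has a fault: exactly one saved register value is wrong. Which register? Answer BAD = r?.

BAD = r1

after  0: r0=0x99 r1=0x19 r2=0x30 r3=0x17  N=0 Z=0
after  1: r0=0x99 r1=0x19 r2=0x30 r3=0x82  N=1 Z=0
after  2: r0=0x99 r1=0x9b r2=0x30 r3=0x82  N=1 Z=0
after  3: r0=0x99 r1=0x9b r2=0x30 r3=0x9b  N=1 Z=0
after  4: r0=0xcb r1=0x9b r2=0x30 r3=0x9b  N=1 Z=0
after  5: r0=0xcb r1=0x9b r2=0x8b r3=0x9b  N=1 Z=0
after  6: r0=0xcb r1=0x8b r2=0x8b r3=0x9b  N=1 Z=0
after  7: r0=0xcb r1=0x8b r2=0x8b r3=0x8b  N=1 Z=0
-- IRQ taken; context saved, return-PC = 8 --
mismatch: r1: reported 0x8a vs actual 0x8b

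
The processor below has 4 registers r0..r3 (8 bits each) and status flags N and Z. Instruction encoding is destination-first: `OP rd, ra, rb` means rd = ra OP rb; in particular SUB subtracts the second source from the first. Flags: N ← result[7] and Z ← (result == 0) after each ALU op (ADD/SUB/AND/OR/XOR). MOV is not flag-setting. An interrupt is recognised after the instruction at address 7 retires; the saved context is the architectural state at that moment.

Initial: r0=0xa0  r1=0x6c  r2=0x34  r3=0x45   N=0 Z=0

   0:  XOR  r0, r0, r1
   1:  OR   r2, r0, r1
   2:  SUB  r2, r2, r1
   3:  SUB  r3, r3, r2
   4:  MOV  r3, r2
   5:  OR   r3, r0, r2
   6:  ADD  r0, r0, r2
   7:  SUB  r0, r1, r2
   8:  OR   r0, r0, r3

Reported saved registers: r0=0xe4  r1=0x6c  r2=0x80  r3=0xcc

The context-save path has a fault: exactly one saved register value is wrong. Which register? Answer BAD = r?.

BAD = r0

after  0: r0=0xcc r1=0x6c r2=0x34 r3=0x45  N=1 Z=0
after  1: r0=0xcc r1=0x6c r2=0xec r3=0x45  N=1 Z=0
after  2: r0=0xcc r1=0x6c r2=0x80 r3=0x45  N=1 Z=0
after  3: r0=0xcc r1=0x6c r2=0x80 r3=0xc5  N=1 Z=0
after  4: r0=0xcc r1=0x6c r2=0x80 r3=0x80  N=1 Z=0
after  5: r0=0xcc r1=0x6c r2=0x80 r3=0xcc  N=1 Z=0
after  6: r0=0x4c r1=0x6c r2=0x80 r3=0xcc  N=0 Z=0
after  7: r0=0xec r1=0x6c r2=0x80 r3=0xcc  N=1 Z=0
-- IRQ taken; context saved, return-PC = 8 --
mismatch: r0: reported 0xe4 vs actual 0xec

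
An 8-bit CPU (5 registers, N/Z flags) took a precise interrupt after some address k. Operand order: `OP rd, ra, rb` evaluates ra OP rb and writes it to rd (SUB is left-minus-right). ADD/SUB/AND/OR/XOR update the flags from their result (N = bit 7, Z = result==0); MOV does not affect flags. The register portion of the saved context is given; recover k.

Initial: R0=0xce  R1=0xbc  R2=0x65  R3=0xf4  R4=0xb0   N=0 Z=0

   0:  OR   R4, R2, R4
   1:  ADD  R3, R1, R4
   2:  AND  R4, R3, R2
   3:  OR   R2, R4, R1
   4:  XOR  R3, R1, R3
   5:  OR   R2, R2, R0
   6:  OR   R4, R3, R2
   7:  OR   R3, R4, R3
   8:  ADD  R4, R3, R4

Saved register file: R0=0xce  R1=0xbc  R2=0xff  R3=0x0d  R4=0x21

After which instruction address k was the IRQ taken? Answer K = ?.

after  0: R0=0xce R1=0xbc R2=0x65 R3=0xf4 R4=0xf5  N=1 Z=0
after  1: R0=0xce R1=0xbc R2=0x65 R3=0xb1 R4=0xf5  N=1 Z=0
after  2: R0=0xce R1=0xbc R2=0x65 R3=0xb1 R4=0x21  N=0 Z=0
after  3: R0=0xce R1=0xbc R2=0xbd R3=0xb1 R4=0x21  N=1 Z=0
after  4: R0=0xce R1=0xbc R2=0xbd R3=0x0d R4=0x21  N=0 Z=0
after  5: R0=0xce R1=0xbc R2=0xff R3=0x0d R4=0x21  N=1 Z=0
-- IRQ taken; context saved, return-PC = 6 --

K = 5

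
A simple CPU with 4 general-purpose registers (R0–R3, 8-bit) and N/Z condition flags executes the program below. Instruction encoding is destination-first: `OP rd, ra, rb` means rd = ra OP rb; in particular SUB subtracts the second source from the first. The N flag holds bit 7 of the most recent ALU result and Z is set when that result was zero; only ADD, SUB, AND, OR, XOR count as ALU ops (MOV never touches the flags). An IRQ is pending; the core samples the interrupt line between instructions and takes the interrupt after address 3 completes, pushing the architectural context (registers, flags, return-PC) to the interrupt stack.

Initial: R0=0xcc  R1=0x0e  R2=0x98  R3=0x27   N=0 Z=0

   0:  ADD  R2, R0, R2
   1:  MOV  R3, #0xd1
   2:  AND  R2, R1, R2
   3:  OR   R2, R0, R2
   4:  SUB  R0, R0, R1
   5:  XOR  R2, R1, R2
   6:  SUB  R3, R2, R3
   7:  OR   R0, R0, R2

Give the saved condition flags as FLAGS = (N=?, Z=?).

after  0: R0=0xcc R1=0x0e R2=0x64 R3=0x27  N=0 Z=0
after  1: R0=0xcc R1=0x0e R2=0x64 R3=0xd1  N=0 Z=0
after  2: R0=0xcc R1=0x0e R2=0x04 R3=0xd1  N=0 Z=0
after  3: R0=0xcc R1=0x0e R2=0xcc R3=0xd1  N=1 Z=0
-- IRQ taken; context saved, return-PC = 4 --

FLAGS = (N=1, Z=0)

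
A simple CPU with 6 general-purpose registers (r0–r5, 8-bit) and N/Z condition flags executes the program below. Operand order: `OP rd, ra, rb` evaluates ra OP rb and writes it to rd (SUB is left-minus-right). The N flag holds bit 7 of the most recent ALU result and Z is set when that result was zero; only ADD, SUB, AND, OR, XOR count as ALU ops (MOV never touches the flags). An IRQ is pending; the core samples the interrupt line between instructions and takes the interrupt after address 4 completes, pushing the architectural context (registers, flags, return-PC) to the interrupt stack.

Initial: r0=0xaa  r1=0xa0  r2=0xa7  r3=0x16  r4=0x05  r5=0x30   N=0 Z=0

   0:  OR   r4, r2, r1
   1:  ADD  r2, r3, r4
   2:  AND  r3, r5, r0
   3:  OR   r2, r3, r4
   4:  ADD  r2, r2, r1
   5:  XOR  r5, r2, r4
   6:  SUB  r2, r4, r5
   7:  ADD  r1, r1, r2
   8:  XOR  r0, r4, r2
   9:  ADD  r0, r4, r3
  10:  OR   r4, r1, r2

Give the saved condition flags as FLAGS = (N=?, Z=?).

after  0: r0=0xaa r1=0xa0 r2=0xa7 r3=0x16 r4=0xa7 r5=0x30  N=1 Z=0
after  1: r0=0xaa r1=0xa0 r2=0xbd r3=0x16 r4=0xa7 r5=0x30  N=1 Z=0
after  2: r0=0xaa r1=0xa0 r2=0xbd r3=0x20 r4=0xa7 r5=0x30  N=0 Z=0
after  3: r0=0xaa r1=0xa0 r2=0xa7 r3=0x20 r4=0xa7 r5=0x30  N=1 Z=0
after  4: r0=0xaa r1=0xa0 r2=0x47 r3=0x20 r4=0xa7 r5=0x30  N=0 Z=0
-- IRQ taken; context saved, return-PC = 5 --

FLAGS = (N=0, Z=0)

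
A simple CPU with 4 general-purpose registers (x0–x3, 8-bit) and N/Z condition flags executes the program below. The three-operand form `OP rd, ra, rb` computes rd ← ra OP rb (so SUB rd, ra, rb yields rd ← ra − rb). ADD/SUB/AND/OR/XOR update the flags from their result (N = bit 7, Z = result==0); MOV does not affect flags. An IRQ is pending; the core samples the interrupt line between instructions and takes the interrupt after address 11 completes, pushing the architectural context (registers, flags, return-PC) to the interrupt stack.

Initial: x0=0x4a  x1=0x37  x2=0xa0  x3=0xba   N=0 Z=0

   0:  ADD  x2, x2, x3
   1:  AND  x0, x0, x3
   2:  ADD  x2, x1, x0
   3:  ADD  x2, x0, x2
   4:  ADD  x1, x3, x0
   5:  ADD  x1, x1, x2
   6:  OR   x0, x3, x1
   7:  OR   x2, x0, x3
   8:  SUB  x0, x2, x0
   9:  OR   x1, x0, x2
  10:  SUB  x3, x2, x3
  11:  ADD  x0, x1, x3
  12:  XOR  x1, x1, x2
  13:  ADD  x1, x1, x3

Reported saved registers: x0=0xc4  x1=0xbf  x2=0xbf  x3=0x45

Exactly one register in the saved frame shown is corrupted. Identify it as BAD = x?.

BAD = x3

after  0: x0=0x4a x1=0x37 x2=0x5a x3=0xba  N=0 Z=0
after  1: x0=0x0a x1=0x37 x2=0x5a x3=0xba  N=0 Z=0
after  2: x0=0x0a x1=0x37 x2=0x41 x3=0xba  N=0 Z=0
after  3: x0=0x0a x1=0x37 x2=0x4b x3=0xba  N=0 Z=0
after  4: x0=0x0a x1=0xc4 x2=0x4b x3=0xba  N=1 Z=0
after  5: x0=0x0a x1=0x0f x2=0x4b x3=0xba  N=0 Z=0
after  6: x0=0xbf x1=0x0f x2=0x4b x3=0xba  N=1 Z=0
after  7: x0=0xbf x1=0x0f x2=0xbf x3=0xba  N=1 Z=0
after  8: x0=0x00 x1=0x0f x2=0xbf x3=0xba  N=0 Z=1
after  9: x0=0x00 x1=0xbf x2=0xbf x3=0xba  N=1 Z=0
after 10: x0=0x00 x1=0xbf x2=0xbf x3=0x05  N=0 Z=0
after 11: x0=0xc4 x1=0xbf x2=0xbf x3=0x05  N=1 Z=0
-- IRQ taken; context saved, return-PC = 12 --
mismatch: x3: reported 0x45 vs actual 0x05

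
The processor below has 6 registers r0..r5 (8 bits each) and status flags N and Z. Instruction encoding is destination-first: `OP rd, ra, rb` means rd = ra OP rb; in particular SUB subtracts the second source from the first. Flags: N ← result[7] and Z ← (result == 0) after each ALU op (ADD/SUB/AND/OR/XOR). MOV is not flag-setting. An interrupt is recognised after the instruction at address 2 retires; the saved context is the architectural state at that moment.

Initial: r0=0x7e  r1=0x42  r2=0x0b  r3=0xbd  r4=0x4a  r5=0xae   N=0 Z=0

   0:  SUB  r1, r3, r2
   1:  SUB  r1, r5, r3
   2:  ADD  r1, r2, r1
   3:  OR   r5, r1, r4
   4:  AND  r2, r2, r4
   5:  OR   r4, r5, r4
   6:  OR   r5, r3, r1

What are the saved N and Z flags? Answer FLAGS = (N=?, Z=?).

FLAGS = (N=1, Z=0)

after  0: r0=0x7e r1=0xb2 r2=0x0b r3=0xbd r4=0x4a r5=0xae  N=1 Z=0
after  1: r0=0x7e r1=0xf1 r2=0x0b r3=0xbd r4=0x4a r5=0xae  N=1 Z=0
after  2: r0=0x7e r1=0xfc r2=0x0b r3=0xbd r4=0x4a r5=0xae  N=1 Z=0
-- IRQ taken; context saved, return-PC = 3 --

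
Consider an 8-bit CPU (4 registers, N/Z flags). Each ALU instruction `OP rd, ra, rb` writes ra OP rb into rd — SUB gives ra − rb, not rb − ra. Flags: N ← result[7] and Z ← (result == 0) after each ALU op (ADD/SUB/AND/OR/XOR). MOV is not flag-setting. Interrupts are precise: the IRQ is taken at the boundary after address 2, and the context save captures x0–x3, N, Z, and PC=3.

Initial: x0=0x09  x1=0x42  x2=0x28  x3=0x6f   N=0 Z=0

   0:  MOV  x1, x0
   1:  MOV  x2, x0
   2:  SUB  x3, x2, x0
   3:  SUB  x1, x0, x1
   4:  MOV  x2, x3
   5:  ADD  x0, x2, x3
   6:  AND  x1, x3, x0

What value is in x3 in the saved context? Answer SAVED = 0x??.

SAVED = 0x00

after  0: x0=0x09 x1=0x09 x2=0x28 x3=0x6f  N=0 Z=0
after  1: x0=0x09 x1=0x09 x2=0x09 x3=0x6f  N=0 Z=0
after  2: x0=0x09 x1=0x09 x2=0x09 x3=0x00  N=0 Z=1
-- IRQ taken; context saved, return-PC = 3 --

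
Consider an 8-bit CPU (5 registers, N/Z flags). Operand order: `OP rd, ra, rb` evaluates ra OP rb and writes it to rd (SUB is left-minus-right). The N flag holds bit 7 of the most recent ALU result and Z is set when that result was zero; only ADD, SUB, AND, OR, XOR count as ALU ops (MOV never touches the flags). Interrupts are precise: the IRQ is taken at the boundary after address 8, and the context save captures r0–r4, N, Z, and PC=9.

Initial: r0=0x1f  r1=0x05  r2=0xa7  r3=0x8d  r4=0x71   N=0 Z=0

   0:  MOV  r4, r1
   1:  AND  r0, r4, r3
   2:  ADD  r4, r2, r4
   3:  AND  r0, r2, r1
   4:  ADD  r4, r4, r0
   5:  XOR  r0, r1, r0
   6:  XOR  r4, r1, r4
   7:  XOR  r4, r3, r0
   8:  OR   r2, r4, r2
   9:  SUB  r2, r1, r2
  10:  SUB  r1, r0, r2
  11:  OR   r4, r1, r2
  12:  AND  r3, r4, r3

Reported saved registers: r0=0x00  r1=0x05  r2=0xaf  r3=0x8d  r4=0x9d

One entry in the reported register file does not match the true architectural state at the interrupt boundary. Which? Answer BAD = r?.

BAD = r4

after  0: r0=0x1f r1=0x05 r2=0xa7 r3=0x8d r4=0x05  N=0 Z=0
after  1: r0=0x05 r1=0x05 r2=0xa7 r3=0x8d r4=0x05  N=0 Z=0
after  2: r0=0x05 r1=0x05 r2=0xa7 r3=0x8d r4=0xac  N=1 Z=0
after  3: r0=0x05 r1=0x05 r2=0xa7 r3=0x8d r4=0xac  N=0 Z=0
after  4: r0=0x05 r1=0x05 r2=0xa7 r3=0x8d r4=0xb1  N=1 Z=0
after  5: r0=0x00 r1=0x05 r2=0xa7 r3=0x8d r4=0xb1  N=0 Z=1
after  6: r0=0x00 r1=0x05 r2=0xa7 r3=0x8d r4=0xb4  N=1 Z=0
after  7: r0=0x00 r1=0x05 r2=0xa7 r3=0x8d r4=0x8d  N=1 Z=0
after  8: r0=0x00 r1=0x05 r2=0xaf r3=0x8d r4=0x8d  N=1 Z=0
-- IRQ taken; context saved, return-PC = 9 --
mismatch: r4: reported 0x9d vs actual 0x8d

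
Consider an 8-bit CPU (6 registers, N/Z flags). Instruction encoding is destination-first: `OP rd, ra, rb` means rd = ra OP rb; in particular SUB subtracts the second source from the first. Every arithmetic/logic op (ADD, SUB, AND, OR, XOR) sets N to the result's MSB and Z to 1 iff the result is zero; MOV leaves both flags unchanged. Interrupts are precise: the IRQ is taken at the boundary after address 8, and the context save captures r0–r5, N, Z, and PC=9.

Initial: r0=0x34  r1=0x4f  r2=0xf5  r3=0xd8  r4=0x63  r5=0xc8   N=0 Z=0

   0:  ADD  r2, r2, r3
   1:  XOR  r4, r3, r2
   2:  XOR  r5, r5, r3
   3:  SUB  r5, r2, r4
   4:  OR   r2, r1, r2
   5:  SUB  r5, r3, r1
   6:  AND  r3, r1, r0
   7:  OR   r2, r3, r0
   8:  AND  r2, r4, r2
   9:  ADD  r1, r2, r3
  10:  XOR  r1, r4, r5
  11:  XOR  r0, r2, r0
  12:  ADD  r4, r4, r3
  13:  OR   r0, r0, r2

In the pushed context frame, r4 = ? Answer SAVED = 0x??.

after  0: r0=0x34 r1=0x4f r2=0xcd r3=0xd8 r4=0x63 r5=0xc8  N=1 Z=0
after  1: r0=0x34 r1=0x4f r2=0xcd r3=0xd8 r4=0x15 r5=0xc8  N=0 Z=0
after  2: r0=0x34 r1=0x4f r2=0xcd r3=0xd8 r4=0x15 r5=0x10  N=0 Z=0
after  3: r0=0x34 r1=0x4f r2=0xcd r3=0xd8 r4=0x15 r5=0xb8  N=1 Z=0
after  4: r0=0x34 r1=0x4f r2=0xcf r3=0xd8 r4=0x15 r5=0xb8  N=1 Z=0
after  5: r0=0x34 r1=0x4f r2=0xcf r3=0xd8 r4=0x15 r5=0x89  N=1 Z=0
after  6: r0=0x34 r1=0x4f r2=0xcf r3=0x04 r4=0x15 r5=0x89  N=0 Z=0
after  7: r0=0x34 r1=0x4f r2=0x34 r3=0x04 r4=0x15 r5=0x89  N=0 Z=0
after  8: r0=0x34 r1=0x4f r2=0x14 r3=0x04 r4=0x15 r5=0x89  N=0 Z=0
-- IRQ taken; context saved, return-PC = 9 --

SAVED = 0x15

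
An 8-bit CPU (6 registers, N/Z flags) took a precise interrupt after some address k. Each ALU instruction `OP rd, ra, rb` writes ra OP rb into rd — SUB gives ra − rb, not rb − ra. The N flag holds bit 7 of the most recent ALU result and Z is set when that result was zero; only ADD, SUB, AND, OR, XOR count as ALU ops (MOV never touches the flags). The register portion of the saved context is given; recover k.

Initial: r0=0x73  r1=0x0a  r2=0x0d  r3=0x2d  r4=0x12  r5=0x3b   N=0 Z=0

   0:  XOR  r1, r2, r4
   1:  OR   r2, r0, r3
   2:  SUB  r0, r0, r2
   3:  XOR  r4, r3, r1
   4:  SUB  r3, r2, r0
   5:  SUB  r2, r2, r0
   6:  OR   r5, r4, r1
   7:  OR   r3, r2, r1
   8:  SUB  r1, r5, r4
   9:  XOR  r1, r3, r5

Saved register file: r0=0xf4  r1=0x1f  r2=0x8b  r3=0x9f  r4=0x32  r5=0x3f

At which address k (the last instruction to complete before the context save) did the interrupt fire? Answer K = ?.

K = 7

after  0: r0=0x73 r1=0x1f r2=0x0d r3=0x2d r4=0x12 r5=0x3b  N=0 Z=0
after  1: r0=0x73 r1=0x1f r2=0x7f r3=0x2d r4=0x12 r5=0x3b  N=0 Z=0
after  2: r0=0xf4 r1=0x1f r2=0x7f r3=0x2d r4=0x12 r5=0x3b  N=1 Z=0
after  3: r0=0xf4 r1=0x1f r2=0x7f r3=0x2d r4=0x32 r5=0x3b  N=0 Z=0
after  4: r0=0xf4 r1=0x1f r2=0x7f r3=0x8b r4=0x32 r5=0x3b  N=1 Z=0
after  5: r0=0xf4 r1=0x1f r2=0x8b r3=0x8b r4=0x32 r5=0x3b  N=1 Z=0
after  6: r0=0xf4 r1=0x1f r2=0x8b r3=0x8b r4=0x32 r5=0x3f  N=0 Z=0
after  7: r0=0xf4 r1=0x1f r2=0x8b r3=0x9f r4=0x32 r5=0x3f  N=1 Z=0
-- IRQ taken; context saved, return-PC = 8 --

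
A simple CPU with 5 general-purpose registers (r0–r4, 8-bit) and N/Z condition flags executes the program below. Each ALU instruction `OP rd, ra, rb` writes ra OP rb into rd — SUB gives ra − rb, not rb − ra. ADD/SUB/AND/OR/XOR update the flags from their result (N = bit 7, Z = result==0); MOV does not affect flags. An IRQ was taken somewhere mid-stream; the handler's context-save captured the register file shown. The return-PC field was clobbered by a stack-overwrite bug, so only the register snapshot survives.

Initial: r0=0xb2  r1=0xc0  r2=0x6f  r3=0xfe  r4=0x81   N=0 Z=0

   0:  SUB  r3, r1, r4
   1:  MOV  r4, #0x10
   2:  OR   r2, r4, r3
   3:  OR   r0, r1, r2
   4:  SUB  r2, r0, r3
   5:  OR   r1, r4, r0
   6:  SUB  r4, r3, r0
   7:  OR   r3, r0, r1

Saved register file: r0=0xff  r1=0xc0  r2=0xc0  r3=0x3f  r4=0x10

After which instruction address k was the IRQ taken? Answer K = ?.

K = 4

after  0: r0=0xb2 r1=0xc0 r2=0x6f r3=0x3f r4=0x81  N=0 Z=0
after  1: r0=0xb2 r1=0xc0 r2=0x6f r3=0x3f r4=0x10  N=0 Z=0
after  2: r0=0xb2 r1=0xc0 r2=0x3f r3=0x3f r4=0x10  N=0 Z=0
after  3: r0=0xff r1=0xc0 r2=0x3f r3=0x3f r4=0x10  N=1 Z=0
after  4: r0=0xff r1=0xc0 r2=0xc0 r3=0x3f r4=0x10  N=1 Z=0
-- IRQ taken; context saved, return-PC = 5 --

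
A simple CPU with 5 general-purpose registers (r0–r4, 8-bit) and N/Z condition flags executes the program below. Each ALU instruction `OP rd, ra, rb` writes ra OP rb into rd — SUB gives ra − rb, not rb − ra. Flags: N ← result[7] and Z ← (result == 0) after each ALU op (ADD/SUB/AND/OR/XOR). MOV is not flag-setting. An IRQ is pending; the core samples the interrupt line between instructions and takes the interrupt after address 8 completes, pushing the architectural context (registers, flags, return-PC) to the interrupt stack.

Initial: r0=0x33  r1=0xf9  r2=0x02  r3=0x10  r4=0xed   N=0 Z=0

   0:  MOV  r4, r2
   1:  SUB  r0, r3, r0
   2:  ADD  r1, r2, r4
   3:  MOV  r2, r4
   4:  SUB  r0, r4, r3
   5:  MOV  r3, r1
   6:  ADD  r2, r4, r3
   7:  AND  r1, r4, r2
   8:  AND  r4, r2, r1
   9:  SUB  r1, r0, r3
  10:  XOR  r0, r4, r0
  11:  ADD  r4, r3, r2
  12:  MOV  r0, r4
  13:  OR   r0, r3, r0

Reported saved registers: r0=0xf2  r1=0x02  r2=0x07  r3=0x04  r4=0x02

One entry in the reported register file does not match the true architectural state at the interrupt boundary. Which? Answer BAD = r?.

BAD = r2

after  0: r0=0x33 r1=0xf9 r2=0x02 r3=0x10 r4=0x02  N=0 Z=0
after  1: r0=0xdd r1=0xf9 r2=0x02 r3=0x10 r4=0x02  N=1 Z=0
after  2: r0=0xdd r1=0x04 r2=0x02 r3=0x10 r4=0x02  N=0 Z=0
after  3: r0=0xdd r1=0x04 r2=0x02 r3=0x10 r4=0x02  N=0 Z=0
after  4: r0=0xf2 r1=0x04 r2=0x02 r3=0x10 r4=0x02  N=1 Z=0
after  5: r0=0xf2 r1=0x04 r2=0x02 r3=0x04 r4=0x02  N=1 Z=0
after  6: r0=0xf2 r1=0x04 r2=0x06 r3=0x04 r4=0x02  N=0 Z=0
after  7: r0=0xf2 r1=0x02 r2=0x06 r3=0x04 r4=0x02  N=0 Z=0
after  8: r0=0xf2 r1=0x02 r2=0x06 r3=0x04 r4=0x02  N=0 Z=0
-- IRQ taken; context saved, return-PC = 9 --
mismatch: r2: reported 0x07 vs actual 0x06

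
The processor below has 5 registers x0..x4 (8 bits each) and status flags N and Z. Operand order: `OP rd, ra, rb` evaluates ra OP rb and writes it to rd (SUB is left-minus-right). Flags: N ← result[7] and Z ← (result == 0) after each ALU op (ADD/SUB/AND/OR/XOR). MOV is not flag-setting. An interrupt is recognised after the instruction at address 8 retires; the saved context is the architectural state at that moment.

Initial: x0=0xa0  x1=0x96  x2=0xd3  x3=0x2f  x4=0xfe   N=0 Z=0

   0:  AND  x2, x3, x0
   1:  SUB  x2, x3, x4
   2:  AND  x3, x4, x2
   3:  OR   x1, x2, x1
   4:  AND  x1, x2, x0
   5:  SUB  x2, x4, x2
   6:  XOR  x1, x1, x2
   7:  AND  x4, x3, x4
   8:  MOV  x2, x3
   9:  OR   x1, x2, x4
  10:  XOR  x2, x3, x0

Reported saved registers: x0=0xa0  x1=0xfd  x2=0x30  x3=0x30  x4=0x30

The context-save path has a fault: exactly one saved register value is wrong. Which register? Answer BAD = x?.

after  0: x0=0xa0 x1=0x96 x2=0x20 x3=0x2f x4=0xfe  N=0 Z=0
after  1: x0=0xa0 x1=0x96 x2=0x31 x3=0x2f x4=0xfe  N=0 Z=0
after  2: x0=0xa0 x1=0x96 x2=0x31 x3=0x30 x4=0xfe  N=0 Z=0
after  3: x0=0xa0 x1=0xb7 x2=0x31 x3=0x30 x4=0xfe  N=1 Z=0
after  4: x0=0xa0 x1=0x20 x2=0x31 x3=0x30 x4=0xfe  N=0 Z=0
after  5: x0=0xa0 x1=0x20 x2=0xcd x3=0x30 x4=0xfe  N=1 Z=0
after  6: x0=0xa0 x1=0xed x2=0xcd x3=0x30 x4=0xfe  N=1 Z=0
after  7: x0=0xa0 x1=0xed x2=0xcd x3=0x30 x4=0x30  N=0 Z=0
after  8: x0=0xa0 x1=0xed x2=0x30 x3=0x30 x4=0x30  N=0 Z=0
-- IRQ taken; context saved, return-PC = 9 --
mismatch: x1: reported 0xfd vs actual 0xed

BAD = x1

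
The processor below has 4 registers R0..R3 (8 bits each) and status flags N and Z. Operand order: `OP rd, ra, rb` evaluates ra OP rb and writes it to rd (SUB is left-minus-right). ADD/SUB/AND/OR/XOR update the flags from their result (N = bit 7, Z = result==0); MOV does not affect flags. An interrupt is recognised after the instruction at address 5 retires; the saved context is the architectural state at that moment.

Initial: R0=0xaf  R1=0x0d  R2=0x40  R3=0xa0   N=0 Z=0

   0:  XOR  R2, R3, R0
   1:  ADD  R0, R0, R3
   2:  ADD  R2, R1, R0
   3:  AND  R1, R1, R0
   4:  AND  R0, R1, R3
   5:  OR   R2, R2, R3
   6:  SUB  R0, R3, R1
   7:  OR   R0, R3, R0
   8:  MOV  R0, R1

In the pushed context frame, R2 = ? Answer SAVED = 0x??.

after  0: R0=0xaf R1=0x0d R2=0x0f R3=0xa0  N=0 Z=0
after  1: R0=0x4f R1=0x0d R2=0x0f R3=0xa0  N=0 Z=0
after  2: R0=0x4f R1=0x0d R2=0x5c R3=0xa0  N=0 Z=0
after  3: R0=0x4f R1=0x0d R2=0x5c R3=0xa0  N=0 Z=0
after  4: R0=0x00 R1=0x0d R2=0x5c R3=0xa0  N=0 Z=1
after  5: R0=0x00 R1=0x0d R2=0xfc R3=0xa0  N=1 Z=0
-- IRQ taken; context saved, return-PC = 6 --

SAVED = 0xfc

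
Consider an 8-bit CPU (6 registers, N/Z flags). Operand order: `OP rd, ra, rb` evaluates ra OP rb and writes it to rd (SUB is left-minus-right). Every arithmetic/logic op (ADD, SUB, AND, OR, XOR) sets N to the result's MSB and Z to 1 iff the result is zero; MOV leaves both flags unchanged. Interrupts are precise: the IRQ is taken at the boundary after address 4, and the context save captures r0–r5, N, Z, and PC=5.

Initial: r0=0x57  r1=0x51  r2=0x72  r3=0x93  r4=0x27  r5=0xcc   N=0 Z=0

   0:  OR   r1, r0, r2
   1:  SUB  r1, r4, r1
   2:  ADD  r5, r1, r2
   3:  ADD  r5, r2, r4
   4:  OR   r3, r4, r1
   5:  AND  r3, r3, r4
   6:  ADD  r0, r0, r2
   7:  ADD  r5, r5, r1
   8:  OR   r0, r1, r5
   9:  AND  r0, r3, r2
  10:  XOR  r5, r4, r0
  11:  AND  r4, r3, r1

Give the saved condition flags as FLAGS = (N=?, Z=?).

FLAGS = (N=1, Z=0)

after  0: r0=0x57 r1=0x77 r2=0x72 r3=0x93 r4=0x27 r5=0xcc  N=0 Z=0
after  1: r0=0x57 r1=0xb0 r2=0x72 r3=0x93 r4=0x27 r5=0xcc  N=1 Z=0
after  2: r0=0x57 r1=0xb0 r2=0x72 r3=0x93 r4=0x27 r5=0x22  N=0 Z=0
after  3: r0=0x57 r1=0xb0 r2=0x72 r3=0x93 r4=0x27 r5=0x99  N=1 Z=0
after  4: r0=0x57 r1=0xb0 r2=0x72 r3=0xb7 r4=0x27 r5=0x99  N=1 Z=0
-- IRQ taken; context saved, return-PC = 5 --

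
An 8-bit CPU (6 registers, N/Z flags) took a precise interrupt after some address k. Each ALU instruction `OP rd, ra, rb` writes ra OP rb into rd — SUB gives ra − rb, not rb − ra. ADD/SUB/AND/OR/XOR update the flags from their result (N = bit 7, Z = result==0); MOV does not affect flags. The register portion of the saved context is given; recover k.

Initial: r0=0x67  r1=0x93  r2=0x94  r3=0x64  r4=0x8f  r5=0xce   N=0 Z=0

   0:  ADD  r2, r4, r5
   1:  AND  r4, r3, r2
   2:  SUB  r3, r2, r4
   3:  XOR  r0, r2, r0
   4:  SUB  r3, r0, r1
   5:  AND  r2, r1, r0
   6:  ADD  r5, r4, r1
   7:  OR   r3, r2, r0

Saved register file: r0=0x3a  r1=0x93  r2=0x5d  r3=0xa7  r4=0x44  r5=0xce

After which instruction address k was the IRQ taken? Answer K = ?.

after  0: r0=0x67 r1=0x93 r2=0x5d r3=0x64 r4=0x8f r5=0xce  N=0 Z=0
after  1: r0=0x67 r1=0x93 r2=0x5d r3=0x64 r4=0x44 r5=0xce  N=0 Z=0
after  2: r0=0x67 r1=0x93 r2=0x5d r3=0x19 r4=0x44 r5=0xce  N=0 Z=0
after  3: r0=0x3a r1=0x93 r2=0x5d r3=0x19 r4=0x44 r5=0xce  N=0 Z=0
after  4: r0=0x3a r1=0x93 r2=0x5d r3=0xa7 r4=0x44 r5=0xce  N=1 Z=0
-- IRQ taken; context saved, return-PC = 5 --

K = 4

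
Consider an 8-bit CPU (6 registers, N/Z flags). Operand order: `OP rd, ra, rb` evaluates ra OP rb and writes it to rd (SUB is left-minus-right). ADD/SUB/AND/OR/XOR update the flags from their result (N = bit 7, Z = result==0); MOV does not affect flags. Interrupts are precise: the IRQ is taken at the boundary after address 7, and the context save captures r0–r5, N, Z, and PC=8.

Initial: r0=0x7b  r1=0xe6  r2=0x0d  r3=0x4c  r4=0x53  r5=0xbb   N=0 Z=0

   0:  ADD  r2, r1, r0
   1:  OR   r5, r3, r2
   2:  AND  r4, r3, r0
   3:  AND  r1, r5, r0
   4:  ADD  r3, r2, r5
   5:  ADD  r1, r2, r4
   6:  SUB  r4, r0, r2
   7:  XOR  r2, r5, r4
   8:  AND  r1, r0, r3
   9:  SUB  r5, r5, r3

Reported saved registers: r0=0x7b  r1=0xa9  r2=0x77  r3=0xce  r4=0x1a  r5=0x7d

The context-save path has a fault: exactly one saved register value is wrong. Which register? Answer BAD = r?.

after  0: r0=0x7b r1=0xe6 r2=0x61 r3=0x4c r4=0x53 r5=0xbb  N=0 Z=0
after  1: r0=0x7b r1=0xe6 r2=0x61 r3=0x4c r4=0x53 r5=0x6d  N=0 Z=0
after  2: r0=0x7b r1=0xe6 r2=0x61 r3=0x4c r4=0x48 r5=0x6d  N=0 Z=0
after  3: r0=0x7b r1=0x69 r2=0x61 r3=0x4c r4=0x48 r5=0x6d  N=0 Z=0
after  4: r0=0x7b r1=0x69 r2=0x61 r3=0xce r4=0x48 r5=0x6d  N=1 Z=0
after  5: r0=0x7b r1=0xa9 r2=0x61 r3=0xce r4=0x48 r5=0x6d  N=1 Z=0
after  6: r0=0x7b r1=0xa9 r2=0x61 r3=0xce r4=0x1a r5=0x6d  N=0 Z=0
after  7: r0=0x7b r1=0xa9 r2=0x77 r3=0xce r4=0x1a r5=0x6d  N=0 Z=0
-- IRQ taken; context saved, return-PC = 8 --
mismatch: r5: reported 0x7d vs actual 0x6d

BAD = r5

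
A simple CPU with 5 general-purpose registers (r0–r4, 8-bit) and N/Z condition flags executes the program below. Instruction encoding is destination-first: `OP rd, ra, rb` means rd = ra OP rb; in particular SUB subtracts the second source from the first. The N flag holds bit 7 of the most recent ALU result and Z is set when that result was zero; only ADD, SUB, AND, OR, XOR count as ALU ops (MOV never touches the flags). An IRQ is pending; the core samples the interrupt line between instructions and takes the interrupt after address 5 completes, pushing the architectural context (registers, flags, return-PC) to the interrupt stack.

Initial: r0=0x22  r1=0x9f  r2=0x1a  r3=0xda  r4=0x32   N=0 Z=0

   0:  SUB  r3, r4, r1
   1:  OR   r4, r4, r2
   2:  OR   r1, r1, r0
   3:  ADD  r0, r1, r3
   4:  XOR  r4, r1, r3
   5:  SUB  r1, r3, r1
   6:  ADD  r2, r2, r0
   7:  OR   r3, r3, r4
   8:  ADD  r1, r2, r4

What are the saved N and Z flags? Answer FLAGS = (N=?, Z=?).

after  0: r0=0x22 r1=0x9f r2=0x1a r3=0x93 r4=0x32  N=1 Z=0
after  1: r0=0x22 r1=0x9f r2=0x1a r3=0x93 r4=0x3a  N=0 Z=0
after  2: r0=0x22 r1=0xbf r2=0x1a r3=0x93 r4=0x3a  N=1 Z=0
after  3: r0=0x52 r1=0xbf r2=0x1a r3=0x93 r4=0x3a  N=0 Z=0
after  4: r0=0x52 r1=0xbf r2=0x1a r3=0x93 r4=0x2c  N=0 Z=0
after  5: r0=0x52 r1=0xd4 r2=0x1a r3=0x93 r4=0x2c  N=1 Z=0
-- IRQ taken; context saved, return-PC = 6 --

FLAGS = (N=1, Z=0)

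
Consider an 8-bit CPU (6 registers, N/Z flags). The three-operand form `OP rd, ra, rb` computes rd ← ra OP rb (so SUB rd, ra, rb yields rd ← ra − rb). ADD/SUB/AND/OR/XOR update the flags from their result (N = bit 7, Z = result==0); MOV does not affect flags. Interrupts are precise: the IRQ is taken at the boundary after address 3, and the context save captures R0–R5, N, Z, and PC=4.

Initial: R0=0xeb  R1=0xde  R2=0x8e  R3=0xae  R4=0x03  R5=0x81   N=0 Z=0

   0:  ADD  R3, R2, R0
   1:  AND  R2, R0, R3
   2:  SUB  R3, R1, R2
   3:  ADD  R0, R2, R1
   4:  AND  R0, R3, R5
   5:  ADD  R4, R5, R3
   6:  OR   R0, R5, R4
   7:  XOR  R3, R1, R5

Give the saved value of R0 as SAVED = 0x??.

SAVED = 0x47

after  0: R0=0xeb R1=0xde R2=0x8e R3=0x79 R4=0x03 R5=0x81  N=0 Z=0
after  1: R0=0xeb R1=0xde R2=0x69 R3=0x79 R4=0x03 R5=0x81  N=0 Z=0
after  2: R0=0xeb R1=0xde R2=0x69 R3=0x75 R4=0x03 R5=0x81  N=0 Z=0
after  3: R0=0x47 R1=0xde R2=0x69 R3=0x75 R4=0x03 R5=0x81  N=0 Z=0
-- IRQ taken; context saved, return-PC = 4 --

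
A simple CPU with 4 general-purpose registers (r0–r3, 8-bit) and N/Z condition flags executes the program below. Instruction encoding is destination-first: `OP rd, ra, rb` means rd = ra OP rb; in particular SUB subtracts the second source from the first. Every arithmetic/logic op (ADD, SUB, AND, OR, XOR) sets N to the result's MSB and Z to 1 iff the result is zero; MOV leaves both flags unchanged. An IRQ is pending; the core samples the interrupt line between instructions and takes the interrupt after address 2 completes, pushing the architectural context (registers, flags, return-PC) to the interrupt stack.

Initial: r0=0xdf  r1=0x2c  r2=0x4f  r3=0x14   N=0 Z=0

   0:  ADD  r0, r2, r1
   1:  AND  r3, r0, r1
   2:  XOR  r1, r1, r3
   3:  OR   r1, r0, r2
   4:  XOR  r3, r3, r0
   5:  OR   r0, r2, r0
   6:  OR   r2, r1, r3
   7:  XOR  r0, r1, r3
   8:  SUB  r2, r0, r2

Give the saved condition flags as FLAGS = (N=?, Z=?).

after  0: r0=0x7b r1=0x2c r2=0x4f r3=0x14  N=0 Z=0
after  1: r0=0x7b r1=0x2c r2=0x4f r3=0x28  N=0 Z=0
after  2: r0=0x7b r1=0x04 r2=0x4f r3=0x28  N=0 Z=0
-- IRQ taken; context saved, return-PC = 3 --

FLAGS = (N=0, Z=0)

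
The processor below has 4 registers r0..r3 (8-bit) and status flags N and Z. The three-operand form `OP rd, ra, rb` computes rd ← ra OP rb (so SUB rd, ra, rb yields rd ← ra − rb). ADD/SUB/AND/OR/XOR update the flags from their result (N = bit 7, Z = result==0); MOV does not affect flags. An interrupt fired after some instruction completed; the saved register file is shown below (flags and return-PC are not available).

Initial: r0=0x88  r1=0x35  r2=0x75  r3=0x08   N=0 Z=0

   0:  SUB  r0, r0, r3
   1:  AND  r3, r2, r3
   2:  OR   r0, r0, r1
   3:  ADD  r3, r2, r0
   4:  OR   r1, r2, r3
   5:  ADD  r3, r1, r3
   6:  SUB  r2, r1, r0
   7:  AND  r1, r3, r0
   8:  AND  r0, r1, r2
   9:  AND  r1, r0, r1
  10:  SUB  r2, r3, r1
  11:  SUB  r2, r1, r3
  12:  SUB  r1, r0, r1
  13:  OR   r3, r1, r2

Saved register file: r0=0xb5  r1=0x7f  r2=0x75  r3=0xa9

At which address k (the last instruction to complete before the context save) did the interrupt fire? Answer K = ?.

K = 5

after  0: r0=0x80 r1=0x35 r2=0x75 r3=0x08  N=1 Z=0
after  1: r0=0x80 r1=0x35 r2=0x75 r3=0x00  N=0 Z=1
after  2: r0=0xb5 r1=0x35 r2=0x75 r3=0x00  N=1 Z=0
after  3: r0=0xb5 r1=0x35 r2=0x75 r3=0x2a  N=0 Z=0
after  4: r0=0xb5 r1=0x7f r2=0x75 r3=0x2a  N=0 Z=0
after  5: r0=0xb5 r1=0x7f r2=0x75 r3=0xa9  N=1 Z=0
-- IRQ taken; context saved, return-PC = 6 --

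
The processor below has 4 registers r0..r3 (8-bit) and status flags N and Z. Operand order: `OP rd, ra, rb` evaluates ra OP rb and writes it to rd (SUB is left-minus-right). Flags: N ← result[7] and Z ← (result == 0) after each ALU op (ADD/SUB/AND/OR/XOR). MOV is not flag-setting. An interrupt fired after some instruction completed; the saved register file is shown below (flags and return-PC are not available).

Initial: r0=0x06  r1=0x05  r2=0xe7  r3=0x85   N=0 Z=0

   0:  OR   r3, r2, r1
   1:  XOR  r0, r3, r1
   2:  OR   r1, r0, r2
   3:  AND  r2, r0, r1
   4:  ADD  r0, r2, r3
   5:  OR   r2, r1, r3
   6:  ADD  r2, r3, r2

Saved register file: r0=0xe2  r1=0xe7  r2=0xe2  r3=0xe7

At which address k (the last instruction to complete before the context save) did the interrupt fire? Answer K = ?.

K = 3

after  0: r0=0x06 r1=0x05 r2=0xe7 r3=0xe7  N=1 Z=0
after  1: r0=0xe2 r1=0x05 r2=0xe7 r3=0xe7  N=1 Z=0
after  2: r0=0xe2 r1=0xe7 r2=0xe7 r3=0xe7  N=1 Z=0
after  3: r0=0xe2 r1=0xe7 r2=0xe2 r3=0xe7  N=1 Z=0
-- IRQ taken; context saved, return-PC = 4 --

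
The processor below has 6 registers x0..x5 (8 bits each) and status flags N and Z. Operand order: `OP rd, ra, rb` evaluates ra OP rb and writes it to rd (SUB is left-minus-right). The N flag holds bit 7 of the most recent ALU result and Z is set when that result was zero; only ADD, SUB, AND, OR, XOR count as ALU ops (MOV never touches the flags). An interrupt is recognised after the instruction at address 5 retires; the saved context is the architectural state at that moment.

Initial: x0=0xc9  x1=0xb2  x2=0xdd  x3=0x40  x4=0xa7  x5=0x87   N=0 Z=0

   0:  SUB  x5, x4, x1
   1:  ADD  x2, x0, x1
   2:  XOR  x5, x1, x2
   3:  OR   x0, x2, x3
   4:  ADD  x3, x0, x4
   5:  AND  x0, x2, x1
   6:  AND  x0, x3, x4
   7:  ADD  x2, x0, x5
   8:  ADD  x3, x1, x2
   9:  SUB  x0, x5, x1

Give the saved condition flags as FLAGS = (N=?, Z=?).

FLAGS = (N=0, Z=0)

after  0: x0=0xc9 x1=0xb2 x2=0xdd x3=0x40 x4=0xa7 x5=0xf5  N=1 Z=0
after  1: x0=0xc9 x1=0xb2 x2=0x7b x3=0x40 x4=0xa7 x5=0xf5  N=0 Z=0
after  2: x0=0xc9 x1=0xb2 x2=0x7b x3=0x40 x4=0xa7 x5=0xc9  N=1 Z=0
after  3: x0=0x7b x1=0xb2 x2=0x7b x3=0x40 x4=0xa7 x5=0xc9  N=0 Z=0
after  4: x0=0x7b x1=0xb2 x2=0x7b x3=0x22 x4=0xa7 x5=0xc9  N=0 Z=0
after  5: x0=0x32 x1=0xb2 x2=0x7b x3=0x22 x4=0xa7 x5=0xc9  N=0 Z=0
-- IRQ taken; context saved, return-PC = 6 --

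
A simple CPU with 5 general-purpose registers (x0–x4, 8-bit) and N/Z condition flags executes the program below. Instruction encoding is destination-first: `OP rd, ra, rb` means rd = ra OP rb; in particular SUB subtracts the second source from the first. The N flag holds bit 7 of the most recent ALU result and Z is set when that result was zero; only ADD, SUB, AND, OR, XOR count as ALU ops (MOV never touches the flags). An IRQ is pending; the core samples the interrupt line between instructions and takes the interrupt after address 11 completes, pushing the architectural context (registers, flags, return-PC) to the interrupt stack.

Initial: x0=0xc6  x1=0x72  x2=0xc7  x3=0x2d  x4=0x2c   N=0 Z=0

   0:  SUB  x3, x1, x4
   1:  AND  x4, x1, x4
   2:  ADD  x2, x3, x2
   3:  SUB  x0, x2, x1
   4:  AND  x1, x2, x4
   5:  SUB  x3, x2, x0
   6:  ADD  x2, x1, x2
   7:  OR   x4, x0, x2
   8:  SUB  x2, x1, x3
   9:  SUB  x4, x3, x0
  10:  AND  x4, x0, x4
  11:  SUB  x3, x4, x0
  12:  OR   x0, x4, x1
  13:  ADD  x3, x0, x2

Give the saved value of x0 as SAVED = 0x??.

after  0: x0=0xc6 x1=0x72 x2=0xc7 x3=0x46 x4=0x2c  N=0 Z=0
after  1: x0=0xc6 x1=0x72 x2=0xc7 x3=0x46 x4=0x20  N=0 Z=0
after  2: x0=0xc6 x1=0x72 x2=0x0d x3=0x46 x4=0x20  N=0 Z=0
after  3: x0=0x9b x1=0x72 x2=0x0d x3=0x46 x4=0x20  N=1 Z=0
after  4: x0=0x9b x1=0x00 x2=0x0d x3=0x46 x4=0x20  N=0 Z=1
after  5: x0=0x9b x1=0x00 x2=0x0d x3=0x72 x4=0x20  N=0 Z=0
after  6: x0=0x9b x1=0x00 x2=0x0d x3=0x72 x4=0x20  N=0 Z=0
after  7: x0=0x9b x1=0x00 x2=0x0d x3=0x72 x4=0x9f  N=1 Z=0
after  8: x0=0x9b x1=0x00 x2=0x8e x3=0x72 x4=0x9f  N=1 Z=0
after  9: x0=0x9b x1=0x00 x2=0x8e x3=0x72 x4=0xd7  N=1 Z=0
after 10: x0=0x9b x1=0x00 x2=0x8e x3=0x72 x4=0x93  N=1 Z=0
after 11: x0=0x9b x1=0x00 x2=0x8e x3=0xf8 x4=0x93  N=1 Z=0
-- IRQ taken; context saved, return-PC = 12 --

SAVED = 0x9b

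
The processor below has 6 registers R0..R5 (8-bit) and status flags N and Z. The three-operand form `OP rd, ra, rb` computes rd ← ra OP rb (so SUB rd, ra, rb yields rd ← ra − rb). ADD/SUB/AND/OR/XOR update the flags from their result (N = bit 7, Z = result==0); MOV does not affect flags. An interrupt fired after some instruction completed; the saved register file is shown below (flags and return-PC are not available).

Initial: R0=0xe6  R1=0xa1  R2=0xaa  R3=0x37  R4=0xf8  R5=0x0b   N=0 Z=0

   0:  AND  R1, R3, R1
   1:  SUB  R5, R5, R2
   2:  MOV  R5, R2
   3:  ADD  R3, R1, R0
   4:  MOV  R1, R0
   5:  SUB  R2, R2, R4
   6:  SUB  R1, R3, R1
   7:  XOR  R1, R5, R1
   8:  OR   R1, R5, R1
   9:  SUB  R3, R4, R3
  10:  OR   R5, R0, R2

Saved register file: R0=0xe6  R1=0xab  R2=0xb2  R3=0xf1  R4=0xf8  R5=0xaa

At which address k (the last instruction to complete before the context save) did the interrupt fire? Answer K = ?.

after  0: R0=0xe6 R1=0x21 R2=0xaa R3=0x37 R4=0xf8 R5=0x0b  N=0 Z=0
after  1: R0=0xe6 R1=0x21 R2=0xaa R3=0x37 R4=0xf8 R5=0x61  N=0 Z=0
after  2: R0=0xe6 R1=0x21 R2=0xaa R3=0x37 R4=0xf8 R5=0xaa  N=0 Z=0
after  3: R0=0xe6 R1=0x21 R2=0xaa R3=0x07 R4=0xf8 R5=0xaa  N=0 Z=0
after  4: R0=0xe6 R1=0xe6 R2=0xaa R3=0x07 R4=0xf8 R5=0xaa  N=0 Z=0
after  5: R0=0xe6 R1=0xe6 R2=0xb2 R3=0x07 R4=0xf8 R5=0xaa  N=1 Z=0
after  6: R0=0xe6 R1=0x21 R2=0xb2 R3=0x07 R4=0xf8 R5=0xaa  N=0 Z=0
after  7: R0=0xe6 R1=0x8b R2=0xb2 R3=0x07 R4=0xf8 R5=0xaa  N=1 Z=0
after  8: R0=0xe6 R1=0xab R2=0xb2 R3=0x07 R4=0xf8 R5=0xaa  N=1 Z=0
after  9: R0=0xe6 R1=0xab R2=0xb2 R3=0xf1 R4=0xf8 R5=0xaa  N=1 Z=0
-- IRQ taken; context saved, return-PC = 10 --

K = 9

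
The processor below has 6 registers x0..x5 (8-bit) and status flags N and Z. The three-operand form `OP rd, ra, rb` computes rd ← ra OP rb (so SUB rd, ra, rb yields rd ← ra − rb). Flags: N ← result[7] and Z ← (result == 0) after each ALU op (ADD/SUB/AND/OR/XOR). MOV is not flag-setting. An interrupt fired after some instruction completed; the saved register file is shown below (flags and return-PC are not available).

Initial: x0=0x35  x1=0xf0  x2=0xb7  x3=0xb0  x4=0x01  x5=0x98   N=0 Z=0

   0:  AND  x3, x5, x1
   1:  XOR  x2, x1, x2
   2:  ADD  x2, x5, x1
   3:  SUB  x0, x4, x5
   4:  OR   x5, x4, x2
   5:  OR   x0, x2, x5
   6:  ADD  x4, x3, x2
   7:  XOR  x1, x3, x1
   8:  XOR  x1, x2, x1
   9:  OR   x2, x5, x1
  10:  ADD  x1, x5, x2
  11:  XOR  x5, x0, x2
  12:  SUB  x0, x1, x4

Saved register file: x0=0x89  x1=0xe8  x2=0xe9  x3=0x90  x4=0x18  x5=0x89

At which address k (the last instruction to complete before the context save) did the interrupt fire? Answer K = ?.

K = 9

after  0: x0=0x35 x1=0xf0 x2=0xb7 x3=0x90 x4=0x01 x5=0x98  N=1 Z=0
after  1: x0=0x35 x1=0xf0 x2=0x47 x3=0x90 x4=0x01 x5=0x98  N=0 Z=0
after  2: x0=0x35 x1=0xf0 x2=0x88 x3=0x90 x4=0x01 x5=0x98  N=1 Z=0
after  3: x0=0x69 x1=0xf0 x2=0x88 x3=0x90 x4=0x01 x5=0x98  N=0 Z=0
after  4: x0=0x69 x1=0xf0 x2=0x88 x3=0x90 x4=0x01 x5=0x89  N=1 Z=0
after  5: x0=0x89 x1=0xf0 x2=0x88 x3=0x90 x4=0x01 x5=0x89  N=1 Z=0
after  6: x0=0x89 x1=0xf0 x2=0x88 x3=0x90 x4=0x18 x5=0x89  N=0 Z=0
after  7: x0=0x89 x1=0x60 x2=0x88 x3=0x90 x4=0x18 x5=0x89  N=0 Z=0
after  8: x0=0x89 x1=0xe8 x2=0x88 x3=0x90 x4=0x18 x5=0x89  N=1 Z=0
after  9: x0=0x89 x1=0xe8 x2=0xe9 x3=0x90 x4=0x18 x5=0x89  N=1 Z=0
-- IRQ taken; context saved, return-PC = 10 --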